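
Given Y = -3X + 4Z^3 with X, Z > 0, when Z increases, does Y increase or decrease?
Y increases

Taking the partial derivative:
∂Y/∂Z = 12Z^2

∂Y/∂Z = 12Z^2 > 0 (assuming positive values)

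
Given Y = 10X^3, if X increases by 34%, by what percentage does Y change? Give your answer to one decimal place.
140.6%

For Y = 10X^3:
If X → X(1 + 0.34)
Then Y → Y · (1 + 0.34)^3
     ≈ Y · 2.4061

Percentage change = ((1 + 0.34)^3 − 1) × 100% ≈ 140.6%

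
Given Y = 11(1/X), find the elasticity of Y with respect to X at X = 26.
Elasticity = -1

Elasticity = (dY/dX) · (X/Y)

dY/dX = -11/X²
At X = 26: dY/dX = -11/676, Y = 11/26

Elasticity = (-11/676) · (26 / (11/26)) = -1

Interpretation: for a small percentage change in X, the percentage change in Y is approximately -1.00 times as large.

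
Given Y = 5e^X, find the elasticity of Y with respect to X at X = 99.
Elasticity = 99

Elasticity = (dY/dX) · (X/Y)

dY/dX = 5·e^X
At X = 99: dY/dX = 5·e^99, Y = 5·e^99

Elasticity = (5·e^99) · (99 / (5·e^99)) = 99

Interpretation: for a small percentage change in X, the percentage change in Y is approximately 99.00 times as large.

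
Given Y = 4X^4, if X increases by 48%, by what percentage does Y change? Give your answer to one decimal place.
379.8%

For Y = 4X^4:
If X → X(1 + 0.48)
Then Y → Y · (1 + 0.48)^4
     ≈ Y · 4.7979

Percentage change = ((1 + 0.48)^4 − 1) × 100% ≈ 379.8%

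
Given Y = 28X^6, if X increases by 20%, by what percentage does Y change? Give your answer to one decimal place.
198.6%

For Y = 28X^6:
If X → X(1 + 0.2)
Then Y → Y · (1 + 0.2)^6
     ≈ Y · 2.9860

Percentage change = ((1 + 0.2)^6 − 1) × 100% ≈ 198.6%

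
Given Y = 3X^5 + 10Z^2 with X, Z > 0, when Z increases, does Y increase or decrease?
Y increases

Taking the partial derivative:
∂Y/∂Z = 20Z

∂Y/∂Z = 20Z > 0 (assuming positive values)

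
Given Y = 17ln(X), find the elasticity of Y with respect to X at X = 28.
Elasticity = 1/ln(28) ≈ 0.3001

Elasticity = (dY/dX) · (X/Y)

dY/dX = 17/X
At X = 28: dY/dX = 17/28, Y = 17·ln(28)

Elasticity = (17/28) · (28 / (17·ln(28))) = 1/ln(28) ≈ 0.3001

Interpretation: for a small percentage change in X, the percentage change in Y is approximately 0.30 times as large.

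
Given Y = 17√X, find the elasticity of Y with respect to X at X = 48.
Elasticity = 1/2

Elasticity = (dY/dX) · (X/Y)

dY/dX = 17/(2·√X)
At X = 48: dY/dX = 17·√3/24, Y = 68·√3

Elasticity = (17·√3/24) · (48 / (68·√3)) = 1/2

Interpretation: for a small percentage change in X, the percentage change in Y is approximately 0.50 times as large.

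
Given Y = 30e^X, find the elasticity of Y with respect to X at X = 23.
Elasticity = 23

Elasticity = (dY/dX) · (X/Y)

dY/dX = 30·e^X
At X = 23: dY/dX = 30·e^23, Y = 30·e^23

Elasticity = (30·e^23) · (23 / (30·e^23)) = 23

Interpretation: for a small percentage change in X, the percentage change in Y is approximately 23.00 times as large.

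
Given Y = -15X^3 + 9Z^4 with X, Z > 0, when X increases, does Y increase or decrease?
Y decreases

Taking the partial derivative:
∂Y/∂X = -45X^2

∂Y/∂X = -45X^2 < 0 (assuming positive values)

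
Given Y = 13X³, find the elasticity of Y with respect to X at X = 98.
Elasticity = 3

Elasticity = (dY/dX) · (X/Y)

dY/dX = 39·X²
At X = 98: dY/dX = 374556, Y = 12235496

Elasticity = 374556 · (98 / 12235496) = 3

Interpretation: for a small percentage change in X, the percentage change in Y is approximately 3.00 times as large.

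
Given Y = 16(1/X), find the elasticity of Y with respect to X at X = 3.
Elasticity = -1

Elasticity = (dY/dX) · (X/Y)

dY/dX = -16/X²
At X = 3: dY/dX = -16/9, Y = 16/3

Elasticity = (-16/9) · (3 / (16/3)) = -1

Interpretation: for a small percentage change in X, the percentage change in Y is approximately -1.00 times as large.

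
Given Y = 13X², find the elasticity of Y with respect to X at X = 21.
Elasticity = 2

Elasticity = (dY/dX) · (X/Y)

dY/dX = 26·X
At X = 21: dY/dX = 546, Y = 5733

Elasticity = 546 · (21 / 5733) = 2

Interpretation: for a small percentage change in X, the percentage change in Y is approximately 2.00 times as large.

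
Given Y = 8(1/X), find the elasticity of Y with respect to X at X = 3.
Elasticity = -1

Elasticity = (dY/dX) · (X/Y)

dY/dX = -8/X²
At X = 3: dY/dX = -8/9, Y = 8/3

Elasticity = (-8/9) · (3 / (8/3)) = -1

Interpretation: for a small percentage change in X, the percentage change in Y is approximately -1.00 times as large.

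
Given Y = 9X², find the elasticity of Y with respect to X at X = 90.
Elasticity = 2

Elasticity = (dY/dX) · (X/Y)

dY/dX = 18·X
At X = 90: dY/dX = 1620, Y = 72900

Elasticity = 1620 · (90 / 72900) = 2

Interpretation: for a small percentage change in X, the percentage change in Y is approximately 2.00 times as large.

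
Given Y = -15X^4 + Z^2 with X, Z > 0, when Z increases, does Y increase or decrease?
Y increases

Taking the partial derivative:
∂Y/∂Z = 2Z

∂Y/∂Z = 2Z > 0 (assuming positive values)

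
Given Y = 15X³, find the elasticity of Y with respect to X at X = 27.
Elasticity = 3

Elasticity = (dY/dX) · (X/Y)

dY/dX = 45·X²
At X = 27: dY/dX = 32805, Y = 295245

Elasticity = 32805 · (27 / 295245) = 3

Interpretation: for a small percentage change in X, the percentage change in Y is approximately 3.00 times as large.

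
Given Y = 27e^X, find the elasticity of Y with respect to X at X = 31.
Elasticity = 31

Elasticity = (dY/dX) · (X/Y)

dY/dX = 27·e^X
At X = 31: dY/dX = 27·e^31, Y = 27·e^31

Elasticity = (27·e^31) · (31 / (27·e^31)) = 31

Interpretation: for a small percentage change in X, the percentage change in Y is approximately 31.00 times as large.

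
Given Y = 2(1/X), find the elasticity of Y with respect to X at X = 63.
Elasticity = -1

Elasticity = (dY/dX) · (X/Y)

dY/dX = -2/X²
At X = 63: dY/dX = -2/3969, Y = 2/63

Elasticity = (-2/3969) · (63 / (2/63)) = -1

Interpretation: for a small percentage change in X, the percentage change in Y is approximately -1.00 times as large.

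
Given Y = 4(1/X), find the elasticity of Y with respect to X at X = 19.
Elasticity = -1

Elasticity = (dY/dX) · (X/Y)

dY/dX = -4/X²
At X = 19: dY/dX = -4/361, Y = 4/19

Elasticity = (-4/361) · (19 / (4/19)) = -1

Interpretation: for a small percentage change in X, the percentage change in Y is approximately -1.00 times as large.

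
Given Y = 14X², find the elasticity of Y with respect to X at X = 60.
Elasticity = 2

Elasticity = (dY/dX) · (X/Y)

dY/dX = 28·X
At X = 60: dY/dX = 1680, Y = 50400

Elasticity = 1680 · (60 / 50400) = 2

Interpretation: for a small percentage change in X, the percentage change in Y is approximately 2.00 times as large.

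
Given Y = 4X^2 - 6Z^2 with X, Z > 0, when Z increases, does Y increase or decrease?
Y decreases

Taking the partial derivative:
∂Y/∂Z = -12Z

∂Y/∂Z = -12Z < 0 (assuming positive values)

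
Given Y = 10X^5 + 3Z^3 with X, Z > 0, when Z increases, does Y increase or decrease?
Y increases

Taking the partial derivative:
∂Y/∂Z = 9Z^2

∂Y/∂Z = 9Z^2 > 0 (assuming positive values)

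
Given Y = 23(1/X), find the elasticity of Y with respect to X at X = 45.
Elasticity = -1

Elasticity = (dY/dX) · (X/Y)

dY/dX = -23/X²
At X = 45: dY/dX = -23/2025, Y = 23/45

Elasticity = (-23/2025) · (45 / (23/45)) = -1

Interpretation: for a small percentage change in X, the percentage change in Y is approximately -1.00 times as large.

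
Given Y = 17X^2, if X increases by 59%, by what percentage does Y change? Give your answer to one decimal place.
152.8%

For Y = 17X^2:
If X → X(1 + 0.59)
Then Y → Y · (1 + 0.59)^2
     = Y · 2.5281

Percentage change = ((1 + 0.59)^2 − 1) × 100% ≈ 152.8%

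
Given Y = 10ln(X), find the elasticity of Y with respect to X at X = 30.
Elasticity = 1/ln(30) ≈ 0.2940

Elasticity = (dY/dX) · (X/Y)

dY/dX = 10/X
At X = 30: dY/dX = 1/3, Y = 10·ln(30)

Elasticity = (1/3) · (30 / (10·ln(30))) = 1/ln(30) ≈ 0.2940

Interpretation: for a small percentage change in X, the percentage change in Y is approximately 0.29 times as large.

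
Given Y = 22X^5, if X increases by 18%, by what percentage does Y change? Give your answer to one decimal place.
128.8%

For Y = 22X^5:
If X → X(1 + 0.18)
Then Y → Y · (1 + 0.18)^5
     ≈ Y · 2.2878

Percentage change = ((1 + 0.18)^5 − 1) × 100% ≈ 128.8%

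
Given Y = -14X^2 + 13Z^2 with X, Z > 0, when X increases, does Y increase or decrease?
Y decreases

Taking the partial derivative:
∂Y/∂X = -28X

∂Y/∂X = -28X < 0 (assuming positive values)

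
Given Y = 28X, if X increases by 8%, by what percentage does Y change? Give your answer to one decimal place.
8.0%

For Y = 28X:
If X → X(1 + 0.08)
Then Y → Y · (1 + 0.08)^1
     = Y · 1.0800

Percentage change = ((1 + 0.08)^1 − 1) × 100% = 8.0%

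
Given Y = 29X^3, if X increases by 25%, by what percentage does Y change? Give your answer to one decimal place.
95.3%

For Y = 29X^3:
If X → X(1 + 0.25)
Then Y → Y · (1 + 0.25)^3
     ≈ Y · 1.9531

Percentage change = ((1 + 0.25)^3 − 1) × 100% ≈ 95.3%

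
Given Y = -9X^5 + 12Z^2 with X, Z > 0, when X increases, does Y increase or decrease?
Y decreases

Taking the partial derivative:
∂Y/∂X = -45X^4

∂Y/∂X = -45X^4 < 0 (assuming positive values)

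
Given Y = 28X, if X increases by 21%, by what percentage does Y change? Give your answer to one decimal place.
21.0%

For Y = 28X:
If X → X(1 + 0.21)
Then Y → Y · (1 + 0.21)^1
     = Y · 1.2100

Percentage change = ((1 + 0.21)^1 − 1) × 100% = 21.0%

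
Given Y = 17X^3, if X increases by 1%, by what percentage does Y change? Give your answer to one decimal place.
3.0%

For Y = 17X^3:
If X → X(1 + 0.01)
Then Y → Y · (1 + 0.01)^3
     ≈ Y · 1.0303

Percentage change = ((1 + 0.01)^3 − 1) × 100% ≈ 3.0%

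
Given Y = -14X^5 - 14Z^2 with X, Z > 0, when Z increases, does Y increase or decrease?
Y decreases

Taking the partial derivative:
∂Y/∂Z = -28Z

∂Y/∂Z = -28Z < 0 (assuming positive values)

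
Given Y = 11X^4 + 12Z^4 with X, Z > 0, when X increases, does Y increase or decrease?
Y increases

Taking the partial derivative:
∂Y/∂X = 44X^3

∂Y/∂X = 44X^3 > 0 (assuming positive values)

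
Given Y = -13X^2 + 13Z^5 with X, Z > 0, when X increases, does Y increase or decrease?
Y decreases

Taking the partial derivative:
∂Y/∂X = -26X

∂Y/∂X = -26X < 0 (assuming positive values)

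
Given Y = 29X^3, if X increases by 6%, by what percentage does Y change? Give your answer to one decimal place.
19.1%

For Y = 29X^3:
If X → X(1 + 0.06)
Then Y → Y · (1 + 0.06)^3
     ≈ Y · 1.1910

Percentage change = ((1 + 0.06)^3 − 1) × 100% ≈ 19.1%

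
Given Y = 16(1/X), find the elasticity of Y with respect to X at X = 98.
Elasticity = -1

Elasticity = (dY/dX) · (X/Y)

dY/dX = -16/X²
At X = 98: dY/dX = -4/2401, Y = 8/49

Elasticity = (-4/2401) · (98 / (8/49)) = -1

Interpretation: for a small percentage change in X, the percentage change in Y is approximately -1.00 times as large.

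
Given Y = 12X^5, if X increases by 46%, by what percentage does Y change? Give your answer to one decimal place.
563.4%

For Y = 12X^5:
If X → X(1 + 0.46)
Then Y → Y · (1 + 0.46)^5
     ≈ Y · 6.6338

Percentage change = ((1 + 0.46)^5 − 1) × 100% ≈ 563.4%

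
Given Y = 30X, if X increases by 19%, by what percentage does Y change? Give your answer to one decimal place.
19.0%

For Y = 30X:
If X → X(1 + 0.19)
Then Y → Y · (1 + 0.19)^1
     = Y · 1.1900

Percentage change = ((1 + 0.19)^1 − 1) × 100% = 19.0%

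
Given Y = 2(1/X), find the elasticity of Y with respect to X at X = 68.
Elasticity = -1

Elasticity = (dY/dX) · (X/Y)

dY/dX = -2/X²
At X = 68: dY/dX = -1/2312, Y = 1/34

Elasticity = (-1/2312) · (68 / (1/34)) = -1

Interpretation: for a small percentage change in X, the percentage change in Y is approximately -1.00 times as large.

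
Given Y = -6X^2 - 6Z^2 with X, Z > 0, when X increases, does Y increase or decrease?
Y decreases

Taking the partial derivative:
∂Y/∂X = -12X

∂Y/∂X = -12X < 0 (assuming positive values)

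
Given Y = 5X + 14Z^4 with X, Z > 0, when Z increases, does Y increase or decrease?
Y increases

Taking the partial derivative:
∂Y/∂Z = 56Z^3

∂Y/∂Z = 56Z^3 > 0 (assuming positive values)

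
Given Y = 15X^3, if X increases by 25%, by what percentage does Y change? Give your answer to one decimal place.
95.3%

For Y = 15X^3:
If X → X(1 + 0.25)
Then Y → Y · (1 + 0.25)^3
     ≈ Y · 1.9531

Percentage change = ((1 + 0.25)^3 − 1) × 100% ≈ 95.3%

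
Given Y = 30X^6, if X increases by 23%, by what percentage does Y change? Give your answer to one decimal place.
246.3%

For Y = 30X^6:
If X → X(1 + 0.23)
Then Y → Y · (1 + 0.23)^6
     ≈ Y · 3.4628

Percentage change = ((1 + 0.23)^6 − 1) × 100% ≈ 246.3%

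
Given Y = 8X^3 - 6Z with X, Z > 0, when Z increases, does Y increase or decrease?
Y decreases

Taking the partial derivative:
∂Y/∂Z = -6

∂Y/∂Z = -6 < 0 (assuming positive values)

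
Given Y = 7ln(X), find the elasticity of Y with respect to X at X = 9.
Elasticity = 1/ln(9) ≈ 0.4551

Elasticity = (dY/dX) · (X/Y)

dY/dX = 7/X
At X = 9: dY/dX = 7/9, Y = 7·ln(9)

Elasticity = (7/9) · (9 / (7·ln(9))) = 1/ln(9) ≈ 0.4551

Interpretation: for a small percentage change in X, the percentage change in Y is approximately 0.46 times as large.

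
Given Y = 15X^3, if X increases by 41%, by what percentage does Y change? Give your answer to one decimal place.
180.3%

For Y = 15X^3:
If X → X(1 + 0.41)
Then Y → Y · (1 + 0.41)^3
     ≈ Y · 2.8032

Percentage change = ((1 + 0.41)^3 − 1) × 100% ≈ 180.3%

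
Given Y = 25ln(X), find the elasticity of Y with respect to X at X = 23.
Elasticity = 1/ln(23) ≈ 0.3189

Elasticity = (dY/dX) · (X/Y)

dY/dX = 25/X
At X = 23: dY/dX = 25/23, Y = 25·ln(23)

Elasticity = (25/23) · (23 / (25·ln(23))) = 1/ln(23) ≈ 0.3189

Interpretation: for a small percentage change in X, the percentage change in Y is approximately 0.32 times as large.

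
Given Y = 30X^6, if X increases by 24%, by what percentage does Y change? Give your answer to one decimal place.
263.5%

For Y = 30X^6:
If X → X(1 + 0.24)
Then Y → Y · (1 + 0.24)^6
     ≈ Y · 3.6352

Percentage change = ((1 + 0.24)^6 − 1) × 100% ≈ 263.5%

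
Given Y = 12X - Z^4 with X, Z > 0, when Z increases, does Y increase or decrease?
Y decreases

Taking the partial derivative:
∂Y/∂Z = -4Z^3

∂Y/∂Z = -4Z^3 < 0 (assuming positive values)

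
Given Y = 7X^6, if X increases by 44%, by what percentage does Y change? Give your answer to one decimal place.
791.6%

For Y = 7X^6:
If X → X(1 + 0.44)
Then Y → Y · (1 + 0.44)^6
     ≈ Y · 8.9161

Percentage change = ((1 + 0.44)^6 − 1) × 100% ≈ 791.6%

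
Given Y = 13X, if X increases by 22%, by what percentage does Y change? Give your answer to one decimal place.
22.0%

For Y = 13X:
If X → X(1 + 0.22)
Then Y → Y · (1 + 0.22)^1
     = Y · 1.2200

Percentage change = ((1 + 0.22)^1 − 1) × 100% = 22.0%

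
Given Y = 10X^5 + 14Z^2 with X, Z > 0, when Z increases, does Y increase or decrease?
Y increases

Taking the partial derivative:
∂Y/∂Z = 28Z

∂Y/∂Z = 28Z > 0 (assuming positive values)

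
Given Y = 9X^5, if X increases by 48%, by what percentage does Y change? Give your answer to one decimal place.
610.1%

For Y = 9X^5:
If X → X(1 + 0.48)
Then Y → Y · (1 + 0.48)^5
     ≈ Y · 7.1008

Percentage change = ((1 + 0.48)^5 − 1) × 100% ≈ 610.1%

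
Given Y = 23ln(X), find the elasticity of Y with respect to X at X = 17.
Elasticity = 1/ln(17) ≈ 0.3530

Elasticity = (dY/dX) · (X/Y)

dY/dX = 23/X
At X = 17: dY/dX = 23/17, Y = 23·ln(17)

Elasticity = (23/17) · (17 / (23·ln(17))) = 1/ln(17) ≈ 0.3530

Interpretation: for a small percentage change in X, the percentage change in Y is approximately 0.35 times as large.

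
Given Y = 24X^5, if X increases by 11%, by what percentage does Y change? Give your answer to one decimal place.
68.5%

For Y = 24X^5:
If X → X(1 + 0.11)
Then Y → Y · (1 + 0.11)^5
     ≈ Y · 1.6851

Percentage change = ((1 + 0.11)^5 − 1) × 100% ≈ 68.5%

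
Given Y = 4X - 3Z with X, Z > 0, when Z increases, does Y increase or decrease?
Y decreases

Taking the partial derivative:
∂Y/∂Z = -3

∂Y/∂Z = -3 < 0 (assuming positive values)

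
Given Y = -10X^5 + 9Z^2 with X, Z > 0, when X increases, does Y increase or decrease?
Y decreases

Taking the partial derivative:
∂Y/∂X = -50X^4

∂Y/∂X = -50X^4 < 0 (assuming positive values)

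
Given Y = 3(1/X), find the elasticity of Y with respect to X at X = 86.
Elasticity = -1

Elasticity = (dY/dX) · (X/Y)

dY/dX = -3/X²
At X = 86: dY/dX = -3/7396, Y = 3/86

Elasticity = (-3/7396) · (86 / (3/86)) = -1

Interpretation: for a small percentage change in X, the percentage change in Y is approximately -1.00 times as large.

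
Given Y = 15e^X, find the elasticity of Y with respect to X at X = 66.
Elasticity = 66

Elasticity = (dY/dX) · (X/Y)

dY/dX = 15·e^X
At X = 66: dY/dX = 15·e^66, Y = 15·e^66

Elasticity = (15·e^66) · (66 / (15·e^66)) = 66

Interpretation: for a small percentage change in X, the percentage change in Y is approximately 66.00 times as large.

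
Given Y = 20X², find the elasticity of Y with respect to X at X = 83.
Elasticity = 2

Elasticity = (dY/dX) · (X/Y)

dY/dX = 40·X
At X = 83: dY/dX = 3320, Y = 137780

Elasticity = 3320 · (83 / 137780) = 2

Interpretation: for a small percentage change in X, the percentage change in Y is approximately 2.00 times as large.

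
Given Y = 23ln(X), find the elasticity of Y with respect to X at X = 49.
Elasticity = 1/ln(49) ≈ 0.2569

Elasticity = (dY/dX) · (X/Y)

dY/dX = 23/X
At X = 49: dY/dX = 23/49, Y = 23·ln(49)

Elasticity = (23/49) · (49 / (23·ln(49))) = 1/ln(49) ≈ 0.2569

Interpretation: for a small percentage change in X, the percentage change in Y is approximately 0.26 times as large.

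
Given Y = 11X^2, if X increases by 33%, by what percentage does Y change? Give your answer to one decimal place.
76.9%

For Y = 11X^2:
If X → X(1 + 0.33)
Then Y → Y · (1 + 0.33)^2
     = Y · 1.7689

Percentage change = ((1 + 0.33)^2 − 1) × 100% ≈ 76.9%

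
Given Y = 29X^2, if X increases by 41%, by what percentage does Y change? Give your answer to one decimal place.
98.8%

For Y = 29X^2:
If X → X(1 + 0.41)
Then Y → Y · (1 + 0.41)^2
     = Y · 1.9881

Percentage change = ((1 + 0.41)^2 − 1) × 100% ≈ 98.8%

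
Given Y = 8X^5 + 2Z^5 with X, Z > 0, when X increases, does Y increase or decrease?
Y increases

Taking the partial derivative:
∂Y/∂X = 40X^4

∂Y/∂X = 40X^4 > 0 (assuming positive values)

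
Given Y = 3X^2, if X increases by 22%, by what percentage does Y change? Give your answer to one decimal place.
48.8%

For Y = 3X^2:
If X → X(1 + 0.22)
Then Y → Y · (1 + 0.22)^2
     = Y · 1.4884

Percentage change = ((1 + 0.22)^2 − 1) × 100% ≈ 48.8%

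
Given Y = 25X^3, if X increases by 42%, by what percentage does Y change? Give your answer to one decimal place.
186.3%

For Y = 25X^3:
If X → X(1 + 0.42)
Then Y → Y · (1 + 0.42)^3
     ≈ Y · 2.8633

Percentage change = ((1 + 0.42)^3 − 1) × 100% ≈ 186.3%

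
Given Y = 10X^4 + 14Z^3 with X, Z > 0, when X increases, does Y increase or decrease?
Y increases

Taking the partial derivative:
∂Y/∂X = 40X^3

∂Y/∂X = 40X^3 > 0 (assuming positive values)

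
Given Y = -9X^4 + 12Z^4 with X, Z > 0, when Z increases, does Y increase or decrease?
Y increases

Taking the partial derivative:
∂Y/∂Z = 48Z^3

∂Y/∂Z = 48Z^3 > 0 (assuming positive values)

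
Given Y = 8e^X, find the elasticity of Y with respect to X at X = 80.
Elasticity = 80

Elasticity = (dY/dX) · (X/Y)

dY/dX = 8·e^X
At X = 80: dY/dX = 8·e^80, Y = 8·e^80

Elasticity = (8·e^80) · (80 / (8·e^80)) = 80

Interpretation: for a small percentage change in X, the percentage change in Y is approximately 80.00 times as large.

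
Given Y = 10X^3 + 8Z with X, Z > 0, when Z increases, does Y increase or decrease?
Y increases

Taking the partial derivative:
∂Y/∂Z = 8

∂Y/∂Z = 8 > 0 (assuming positive values)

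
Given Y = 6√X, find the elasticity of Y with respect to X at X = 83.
Elasticity = 1/2

Elasticity = (dY/dX) · (X/Y)

dY/dX = 3/√X
At X = 83: dY/dX = 3·√83/83, Y = 6·√83

Elasticity = (3·√83/83) · (83 / (6·√83)) = 1/2

Interpretation: for a small percentage change in X, the percentage change in Y is approximately 0.50 times as large.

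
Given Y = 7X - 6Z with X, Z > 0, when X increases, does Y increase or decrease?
Y increases

Taking the partial derivative:
∂Y/∂X = 7

∂Y/∂X = 7 > 0 (assuming positive values)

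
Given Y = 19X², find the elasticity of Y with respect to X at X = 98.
Elasticity = 2

Elasticity = (dY/dX) · (X/Y)

dY/dX = 38·X
At X = 98: dY/dX = 3724, Y = 182476

Elasticity = 3724 · (98 / 182476) = 2

Interpretation: for a small percentage change in X, the percentage change in Y is approximately 2.00 times as large.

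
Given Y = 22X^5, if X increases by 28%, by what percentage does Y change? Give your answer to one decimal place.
243.6%

For Y = 22X^5:
If X → X(1 + 0.28)
Then Y → Y · (1 + 0.28)^5
     ≈ Y · 3.4360

Percentage change = ((1 + 0.28)^5 − 1) × 100% ≈ 243.6%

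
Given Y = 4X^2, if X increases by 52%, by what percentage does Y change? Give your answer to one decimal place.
131.0%

For Y = 4X^2:
If X → X(1 + 0.52)
Then Y → Y · (1 + 0.52)^2
     = Y · 2.3104

Percentage change = ((1 + 0.52)^2 − 1) × 100% ≈ 131.0%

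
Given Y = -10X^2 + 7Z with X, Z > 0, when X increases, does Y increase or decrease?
Y decreases

Taking the partial derivative:
∂Y/∂X = -20X

∂Y/∂X = -20X < 0 (assuming positive values)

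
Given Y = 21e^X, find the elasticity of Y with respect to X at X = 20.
Elasticity = 20

Elasticity = (dY/dX) · (X/Y)

dY/dX = 21·e^X
At X = 20: dY/dX = 21·e^20, Y = 21·e^20

Elasticity = (21·e^20) · (20 / (21·e^20)) = 20

Interpretation: for a small percentage change in X, the percentage change in Y is approximately 20.00 times as large.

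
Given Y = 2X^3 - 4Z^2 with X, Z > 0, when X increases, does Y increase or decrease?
Y increases

Taking the partial derivative:
∂Y/∂X = 6X^2

∂Y/∂X = 6X^2 > 0 (assuming positive values)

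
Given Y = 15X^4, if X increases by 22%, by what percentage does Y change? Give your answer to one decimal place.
121.5%

For Y = 15X^4:
If X → X(1 + 0.22)
Then Y → Y · (1 + 0.22)^4
     ≈ Y · 2.2153

Percentage change = ((1 + 0.22)^4 − 1) × 100% ≈ 121.5%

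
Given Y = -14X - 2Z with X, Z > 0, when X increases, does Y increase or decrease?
Y decreases

Taking the partial derivative:
∂Y/∂X = -14

∂Y/∂X = -14 < 0 (assuming positive values)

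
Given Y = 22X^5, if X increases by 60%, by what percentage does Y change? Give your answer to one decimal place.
948.6%

For Y = 22X^5:
If X → X(1 + 0.6)
Then Y → Y · (1 + 0.6)^5
     ≈ Y · 10.4858

Percentage change = ((1 + 0.6)^5 − 1) × 100% ≈ 948.6%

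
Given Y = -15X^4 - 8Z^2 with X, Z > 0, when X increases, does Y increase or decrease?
Y decreases

Taking the partial derivative:
∂Y/∂X = -60X^3

∂Y/∂X = -60X^3 < 0 (assuming positive values)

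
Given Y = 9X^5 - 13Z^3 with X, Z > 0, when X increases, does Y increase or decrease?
Y increases

Taking the partial derivative:
∂Y/∂X = 45X^4

∂Y/∂X = 45X^4 > 0 (assuming positive values)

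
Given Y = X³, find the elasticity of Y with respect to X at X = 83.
Elasticity = 3

Elasticity = (dY/dX) · (X/Y)

dY/dX = 3·X²
At X = 83: dY/dX = 20667, Y = 571787

Elasticity = 20667 · (83 / 571787) = 3

Interpretation: for a small percentage change in X, the percentage change in Y is approximately 3.00 times as large.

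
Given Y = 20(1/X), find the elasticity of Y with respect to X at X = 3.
Elasticity = -1

Elasticity = (dY/dX) · (X/Y)

dY/dX = -20/X²
At X = 3: dY/dX = -20/9, Y = 20/3

Elasticity = (-20/9) · (3 / (20/3)) = -1

Interpretation: for a small percentage change in X, the percentage change in Y is approximately -1.00 times as large.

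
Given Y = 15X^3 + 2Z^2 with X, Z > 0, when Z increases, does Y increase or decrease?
Y increases

Taking the partial derivative:
∂Y/∂Z = 4Z

∂Y/∂Z = 4Z > 0 (assuming positive values)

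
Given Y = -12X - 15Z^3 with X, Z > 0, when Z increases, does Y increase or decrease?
Y decreases

Taking the partial derivative:
∂Y/∂Z = -45Z^2

∂Y/∂Z = -45Z^2 < 0 (assuming positive values)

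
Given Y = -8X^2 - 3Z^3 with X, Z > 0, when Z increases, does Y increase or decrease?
Y decreases

Taking the partial derivative:
∂Y/∂Z = -9Z^2

∂Y/∂Z = -9Z^2 < 0 (assuming positive values)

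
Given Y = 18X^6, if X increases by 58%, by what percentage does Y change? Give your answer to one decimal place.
1455.8%

For Y = 18X^6:
If X → X(1 + 0.58)
Then Y → Y · (1 + 0.58)^6
     ≈ Y · 15.5576

Percentage change = ((1 + 0.58)^6 − 1) × 100% ≈ 1455.8%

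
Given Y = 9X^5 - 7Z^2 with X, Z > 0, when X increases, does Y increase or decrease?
Y increases

Taking the partial derivative:
∂Y/∂X = 45X^4

∂Y/∂X = 45X^4 > 0 (assuming positive values)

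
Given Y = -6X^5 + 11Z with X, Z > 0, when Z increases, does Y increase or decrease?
Y increases

Taking the partial derivative:
∂Y/∂Z = 11

∂Y/∂Z = 11 > 0 (assuming positive values)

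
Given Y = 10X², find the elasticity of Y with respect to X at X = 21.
Elasticity = 2

Elasticity = (dY/dX) · (X/Y)

dY/dX = 20·X
At X = 21: dY/dX = 420, Y = 4410

Elasticity = 420 · (21 / 4410) = 2

Interpretation: for a small percentage change in X, the percentage change in Y is approximately 2.00 times as large.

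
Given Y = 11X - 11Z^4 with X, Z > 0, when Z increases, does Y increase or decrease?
Y decreases

Taking the partial derivative:
∂Y/∂Z = -44Z^3

∂Y/∂Z = -44Z^3 < 0 (assuming positive values)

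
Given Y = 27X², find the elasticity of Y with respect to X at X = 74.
Elasticity = 2

Elasticity = (dY/dX) · (X/Y)

dY/dX = 54·X
At X = 74: dY/dX = 3996, Y = 147852

Elasticity = 3996 · (74 / 147852) = 2

Interpretation: for a small percentage change in X, the percentage change in Y is approximately 2.00 times as large.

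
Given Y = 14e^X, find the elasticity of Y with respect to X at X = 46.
Elasticity = 46

Elasticity = (dY/dX) · (X/Y)

dY/dX = 14·e^X
At X = 46: dY/dX = 14·e^46, Y = 14·e^46

Elasticity = (14·e^46) · (46 / (14·e^46)) = 46

Interpretation: for a small percentage change in X, the percentage change in Y is approximately 46.00 times as large.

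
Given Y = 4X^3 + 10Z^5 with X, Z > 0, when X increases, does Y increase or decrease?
Y increases

Taking the partial derivative:
∂Y/∂X = 12X^2

∂Y/∂X = 12X^2 > 0 (assuming positive values)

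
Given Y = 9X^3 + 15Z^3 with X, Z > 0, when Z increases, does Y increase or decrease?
Y increases

Taking the partial derivative:
∂Y/∂Z = 45Z^2

∂Y/∂Z = 45Z^2 > 0 (assuming positive values)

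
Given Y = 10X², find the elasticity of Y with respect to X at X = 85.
Elasticity = 2

Elasticity = (dY/dX) · (X/Y)

dY/dX = 20·X
At X = 85: dY/dX = 1700, Y = 72250

Elasticity = 1700 · (85 / 72250) = 2

Interpretation: for a small percentage change in X, the percentage change in Y is approximately 2.00 times as large.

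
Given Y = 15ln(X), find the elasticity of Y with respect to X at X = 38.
Elasticity = 1/ln(38) ≈ 0.2749

Elasticity = (dY/dX) · (X/Y)

dY/dX = 15/X
At X = 38: dY/dX = 15/38, Y = 15·ln(38)

Elasticity = (15/38) · (38 / (15·ln(38))) = 1/ln(38) ≈ 0.2749

Interpretation: for a small percentage change in X, the percentage change in Y is approximately 0.27 times as large.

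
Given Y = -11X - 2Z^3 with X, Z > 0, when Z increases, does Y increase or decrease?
Y decreases

Taking the partial derivative:
∂Y/∂Z = -6Z^2

∂Y/∂Z = -6Z^2 < 0 (assuming positive values)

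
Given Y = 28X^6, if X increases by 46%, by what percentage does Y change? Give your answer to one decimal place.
868.5%

For Y = 28X^6:
If X → X(1 + 0.46)
Then Y → Y · (1 + 0.46)^6
     ≈ Y · 9.6854

Percentage change = ((1 + 0.46)^6 − 1) × 100% ≈ 868.5%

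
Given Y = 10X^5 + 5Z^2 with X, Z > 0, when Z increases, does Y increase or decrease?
Y increases

Taking the partial derivative:
∂Y/∂Z = 10Z

∂Y/∂Z = 10Z > 0 (assuming positive values)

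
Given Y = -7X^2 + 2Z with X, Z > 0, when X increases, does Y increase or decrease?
Y decreases

Taking the partial derivative:
∂Y/∂X = -14X

∂Y/∂X = -14X < 0 (assuming positive values)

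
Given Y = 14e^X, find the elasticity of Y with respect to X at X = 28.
Elasticity = 28

Elasticity = (dY/dX) · (X/Y)

dY/dX = 14·e^X
At X = 28: dY/dX = 14·e^28, Y = 14·e^28

Elasticity = (14·e^28) · (28 / (14·e^28)) = 28

Interpretation: for a small percentage change in X, the percentage change in Y is approximately 28.00 times as large.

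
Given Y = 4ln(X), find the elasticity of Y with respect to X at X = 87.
Elasticity = 1/ln(87) ≈ 0.2239

Elasticity = (dY/dX) · (X/Y)

dY/dX = 4/X
At X = 87: dY/dX = 4/87, Y = 4·ln(87)

Elasticity = (4/87) · (87 / (4·ln(87))) = 1/ln(87) ≈ 0.2239

Interpretation: for a small percentage change in X, the percentage change in Y is approximately 0.22 times as large.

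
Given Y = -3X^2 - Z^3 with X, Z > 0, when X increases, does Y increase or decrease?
Y decreases

Taking the partial derivative:
∂Y/∂X = -6X

∂Y/∂X = -6X < 0 (assuming positive values)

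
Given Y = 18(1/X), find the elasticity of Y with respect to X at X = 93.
Elasticity = -1

Elasticity = (dY/dX) · (X/Y)

dY/dX = -18/X²
At X = 93: dY/dX = -2/961, Y = 6/31

Elasticity = (-2/961) · (93 / (6/31)) = -1

Interpretation: for a small percentage change in X, the percentage change in Y is approximately -1.00 times as large.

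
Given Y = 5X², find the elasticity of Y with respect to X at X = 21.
Elasticity = 2

Elasticity = (dY/dX) · (X/Y)

dY/dX = 10·X
At X = 21: dY/dX = 210, Y = 2205

Elasticity = 210 · (21 / 2205) = 2

Interpretation: for a small percentage change in X, the percentage change in Y is approximately 2.00 times as large.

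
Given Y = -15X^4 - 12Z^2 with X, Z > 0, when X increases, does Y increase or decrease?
Y decreases

Taking the partial derivative:
∂Y/∂X = -60X^3

∂Y/∂X = -60X^3 < 0 (assuming positive values)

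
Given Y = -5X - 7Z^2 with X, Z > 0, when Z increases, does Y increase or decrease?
Y decreases

Taking the partial derivative:
∂Y/∂Z = -14Z

∂Y/∂Z = -14Z < 0 (assuming positive values)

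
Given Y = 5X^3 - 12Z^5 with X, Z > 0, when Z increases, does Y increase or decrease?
Y decreases

Taking the partial derivative:
∂Y/∂Z = -60Z^4

∂Y/∂Z = -60Z^4 < 0 (assuming positive values)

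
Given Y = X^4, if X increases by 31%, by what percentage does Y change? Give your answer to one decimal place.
194.5%

For Y = X^4:
If X → X(1 + 0.31)
Then Y → Y · (1 + 0.31)^4
     ≈ Y · 2.9450

Percentage change = ((1 + 0.31)^4 − 1) × 100% ≈ 194.5%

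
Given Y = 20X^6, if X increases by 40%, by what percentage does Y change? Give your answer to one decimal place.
653.0%

For Y = 20X^6:
If X → X(1 + 0.4)
Then Y → Y · (1 + 0.4)^6
     ≈ Y · 7.5295

Percentage change = ((1 + 0.4)^6 − 1) × 100% ≈ 653.0%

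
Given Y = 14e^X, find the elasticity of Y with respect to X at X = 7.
Elasticity = 7

Elasticity = (dY/dX) · (X/Y)

dY/dX = 14·e^X
At X = 7: dY/dX = 14·e^7, Y = 14·e^7

Elasticity = (14·e^7) · (7 / (14·e^7)) = 7

Interpretation: for a small percentage change in X, the percentage change in Y is approximately 7.00 times as large.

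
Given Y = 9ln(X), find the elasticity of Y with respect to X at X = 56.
Elasticity = 1/ln(56) ≈ 0.2484

Elasticity = (dY/dX) · (X/Y)

dY/dX = 9/X
At X = 56: dY/dX = 9/56, Y = 9·ln(56)

Elasticity = (9/56) · (56 / (9·ln(56))) = 1/ln(56) ≈ 0.2484

Interpretation: for a small percentage change in X, the percentage change in Y is approximately 0.25 times as large.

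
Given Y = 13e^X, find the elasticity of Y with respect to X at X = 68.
Elasticity = 68

Elasticity = (dY/dX) · (X/Y)

dY/dX = 13·e^X
At X = 68: dY/dX = 13·e^68, Y = 13·e^68

Elasticity = (13·e^68) · (68 / (13·e^68)) = 68

Interpretation: for a small percentage change in X, the percentage change in Y is approximately 68.00 times as large.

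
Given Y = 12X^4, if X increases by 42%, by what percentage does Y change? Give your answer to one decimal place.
306.6%

For Y = 12X^4:
If X → X(1 + 0.42)
Then Y → Y · (1 + 0.42)^4
     ≈ Y · 4.0659

Percentage change = ((1 + 0.42)^4 − 1) × 100% ≈ 306.6%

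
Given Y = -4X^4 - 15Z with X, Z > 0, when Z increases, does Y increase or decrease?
Y decreases

Taking the partial derivative:
∂Y/∂Z = -15

∂Y/∂Z = -15 < 0 (assuming positive values)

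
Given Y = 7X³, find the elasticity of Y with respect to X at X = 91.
Elasticity = 3

Elasticity = (dY/dX) · (X/Y)

dY/dX = 21·X²
At X = 91: dY/dX = 173901, Y = 5274997

Elasticity = 173901 · (91 / 5274997) = 3

Interpretation: for a small percentage change in X, the percentage change in Y is approximately 3.00 times as large.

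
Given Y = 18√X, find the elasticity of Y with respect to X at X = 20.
Elasticity = 1/2

Elasticity = (dY/dX) · (X/Y)

dY/dX = 9/√X
At X = 20: dY/dX = 9·√5/10, Y = 36·√5

Elasticity = (9·√5/10) · (20 / (36·√5)) = 1/2

Interpretation: for a small percentage change in X, the percentage change in Y is approximately 0.50 times as large.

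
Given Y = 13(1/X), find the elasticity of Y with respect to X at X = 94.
Elasticity = -1

Elasticity = (dY/dX) · (X/Y)

dY/dX = -13/X²
At X = 94: dY/dX = -13/8836, Y = 13/94

Elasticity = (-13/8836) · (94 / (13/94)) = -1

Interpretation: for a small percentage change in X, the percentage change in Y is approximately -1.00 times as large.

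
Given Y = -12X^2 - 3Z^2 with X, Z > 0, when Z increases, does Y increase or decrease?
Y decreases

Taking the partial derivative:
∂Y/∂Z = -6Z

∂Y/∂Z = -6Z < 0 (assuming positive values)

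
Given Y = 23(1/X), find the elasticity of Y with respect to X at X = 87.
Elasticity = -1

Elasticity = (dY/dX) · (X/Y)

dY/dX = -23/X²
At X = 87: dY/dX = -23/7569, Y = 23/87

Elasticity = (-23/7569) · (87 / (23/87)) = -1

Interpretation: for a small percentage change in X, the percentage change in Y is approximately -1.00 times as large.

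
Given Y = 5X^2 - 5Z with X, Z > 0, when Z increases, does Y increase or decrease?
Y decreases

Taking the partial derivative:
∂Y/∂Z = -5

∂Y/∂Z = -5 < 0 (assuming positive values)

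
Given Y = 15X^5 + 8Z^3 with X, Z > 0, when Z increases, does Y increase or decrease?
Y increases

Taking the partial derivative:
∂Y/∂Z = 24Z^2

∂Y/∂Z = 24Z^2 > 0 (assuming positive values)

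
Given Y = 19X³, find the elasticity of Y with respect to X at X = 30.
Elasticity = 3

Elasticity = (dY/dX) · (X/Y)

dY/dX = 57·X²
At X = 30: dY/dX = 51300, Y = 513000

Elasticity = 51300 · (30 / 513000) = 3

Interpretation: for a small percentage change in X, the percentage change in Y is approximately 3.00 times as large.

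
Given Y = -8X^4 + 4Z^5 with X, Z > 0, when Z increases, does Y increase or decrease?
Y increases

Taking the partial derivative:
∂Y/∂Z = 20Z^4

∂Y/∂Z = 20Z^4 > 0 (assuming positive values)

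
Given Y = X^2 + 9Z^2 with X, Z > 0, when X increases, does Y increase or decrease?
Y increases

Taking the partial derivative:
∂Y/∂X = 2X

∂Y/∂X = 2X > 0 (assuming positive values)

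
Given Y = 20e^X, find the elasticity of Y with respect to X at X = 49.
Elasticity = 49

Elasticity = (dY/dX) · (X/Y)

dY/dX = 20·e^X
At X = 49: dY/dX = 20·e^49, Y = 20·e^49

Elasticity = (20·e^49) · (49 / (20·e^49)) = 49

Interpretation: for a small percentage change in X, the percentage change in Y is approximately 49.00 times as large.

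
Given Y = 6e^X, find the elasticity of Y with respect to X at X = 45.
Elasticity = 45

Elasticity = (dY/dX) · (X/Y)

dY/dX = 6·e^X
At X = 45: dY/dX = 6·e^45, Y = 6·e^45

Elasticity = (6·e^45) · (45 / (6·e^45)) = 45

Interpretation: for a small percentage change in X, the percentage change in Y is approximately 45.00 times as large.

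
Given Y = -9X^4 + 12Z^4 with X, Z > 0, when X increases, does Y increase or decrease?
Y decreases

Taking the partial derivative:
∂Y/∂X = -36X^3

∂Y/∂X = -36X^3 < 0 (assuming positive values)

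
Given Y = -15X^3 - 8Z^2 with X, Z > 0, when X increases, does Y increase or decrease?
Y decreases

Taking the partial derivative:
∂Y/∂X = -45X^2

∂Y/∂X = -45X^2 < 0 (assuming positive values)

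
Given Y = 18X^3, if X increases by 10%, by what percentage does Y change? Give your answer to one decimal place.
33.1%

For Y = 18X^3:
If X → X(1 + 0.1)
Then Y → Y · (1 + 0.1)^3
     = Y · 1.3310

Percentage change = ((1 + 0.1)^3 − 1) × 100% = 33.1%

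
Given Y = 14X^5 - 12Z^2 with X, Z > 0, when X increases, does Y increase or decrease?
Y increases

Taking the partial derivative:
∂Y/∂X = 70X^4

∂Y/∂X = 70X^4 > 0 (assuming positive values)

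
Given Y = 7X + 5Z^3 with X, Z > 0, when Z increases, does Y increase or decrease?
Y increases

Taking the partial derivative:
∂Y/∂Z = 15Z^2

∂Y/∂Z = 15Z^2 > 0 (assuming positive values)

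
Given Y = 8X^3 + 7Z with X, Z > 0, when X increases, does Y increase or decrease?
Y increases

Taking the partial derivative:
∂Y/∂X = 24X^2

∂Y/∂X = 24X^2 > 0 (assuming positive values)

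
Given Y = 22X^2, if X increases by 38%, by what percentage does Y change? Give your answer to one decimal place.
90.4%

For Y = 22X^2:
If X → X(1 + 0.38)
Then Y → Y · (1 + 0.38)^2
     = Y · 1.9044

Percentage change = ((1 + 0.38)^2 − 1) × 100% ≈ 90.4%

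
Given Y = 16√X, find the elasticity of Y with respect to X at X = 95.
Elasticity = 1/2

Elasticity = (dY/dX) · (X/Y)

dY/dX = 8/√X
At X = 95: dY/dX = 8·√95/95, Y = 16·√95

Elasticity = (8·√95/95) · (95 / (16·√95)) = 1/2

Interpretation: for a small percentage change in X, the percentage change in Y is approximately 0.50 times as large.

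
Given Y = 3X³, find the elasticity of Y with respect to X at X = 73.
Elasticity = 3

Elasticity = (dY/dX) · (X/Y)

dY/dX = 9·X²
At X = 73: dY/dX = 47961, Y = 1167051

Elasticity = 47961 · (73 / 1167051) = 3

Interpretation: for a small percentage change in X, the percentage change in Y is approximately 3.00 times as large.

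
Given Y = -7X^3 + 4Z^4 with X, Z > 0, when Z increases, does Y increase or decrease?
Y increases

Taking the partial derivative:
∂Y/∂Z = 16Z^3

∂Y/∂Z = 16Z^3 > 0 (assuming positive values)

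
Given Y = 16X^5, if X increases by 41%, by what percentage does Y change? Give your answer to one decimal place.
457.3%

For Y = 16X^5:
If X → X(1 + 0.41)
Then Y → Y · (1 + 0.41)^5
     ≈ Y · 5.5731

Percentage change = ((1 + 0.41)^5 − 1) × 100% ≈ 457.3%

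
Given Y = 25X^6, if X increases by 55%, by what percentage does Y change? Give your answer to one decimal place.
1286.7%

For Y = 25X^6:
If X → X(1 + 0.55)
Then Y → Y · (1 + 0.55)^6
     ≈ Y · 13.8672

Percentage change = ((1 + 0.55)^6 − 1) × 100% ≈ 1286.7%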